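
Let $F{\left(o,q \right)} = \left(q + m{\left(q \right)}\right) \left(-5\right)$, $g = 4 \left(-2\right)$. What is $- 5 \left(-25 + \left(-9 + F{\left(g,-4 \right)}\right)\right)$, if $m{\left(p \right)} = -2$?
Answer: $20$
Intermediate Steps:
$g = -8$
$F{\left(o,q \right)} = 10 - 5 q$ ($F{\left(o,q \right)} = \left(q - 2\right) \left(-5\right) = \left(-2 + q\right) \left(-5\right) = 10 - 5 q$)
$- 5 \left(-25 + \left(-9 + F{\left(g,-4 \right)}\right)\right) = - 5 \left(-25 + \left(-9 + \left(10 - -20\right)\right)\right) = - 5 \left(-25 + \left(-9 + \left(10 + 20\right)\right)\right) = - 5 \left(-25 + \left(-9 + 30\right)\right) = - 5 \left(-25 + 21\right) = \left(-5\right) \left(-4\right) = 20$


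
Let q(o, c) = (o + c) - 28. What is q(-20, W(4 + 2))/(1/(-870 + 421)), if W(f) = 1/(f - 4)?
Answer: 42655/2 ≈ 21328.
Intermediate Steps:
W(f) = 1/(-4 + f)
q(o, c) = -28 + c + o (q(o, c) = (c + o) - 28 = -28 + c + o)
q(-20, W(4 + 2))/(1/(-870 + 421)) = (-28 + 1/(-4 + (4 + 2)) - 20)/(1/(-870 + 421)) = (-28 + 1/(-4 + 6) - 20)/(1/(-449)) = (-28 + 1/2 - 20)/(-1/449) = (-28 + ½ - 20)*(-449) = -95/2*(-449) = 42655/2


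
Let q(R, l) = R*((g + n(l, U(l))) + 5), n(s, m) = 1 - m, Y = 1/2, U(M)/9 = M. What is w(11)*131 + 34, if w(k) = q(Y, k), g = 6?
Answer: -11329/2 ≈ -5664.5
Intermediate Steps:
U(M) = 9*M
Y = ½ (Y = 1*(½) = ½ ≈ 0.50000)
q(R, l) = R*(12 - 9*l) (q(R, l) = R*((6 + (1 - 9*l)) + 5) = R*((7 - 9*l) + 5) = R*(12 - 9*l))
w(k) = 6 - 9*k/2 (w(k) = 3*(½)*(4 - 3*k) = 6 - 9*k/2)
w(11)*131 + 34 = (6 - 9/2*11)*131 + 34 = (6 - 99/2)*131 + 34 = -87/2*131 + 34 = -11397/2 + 34 = -11329/2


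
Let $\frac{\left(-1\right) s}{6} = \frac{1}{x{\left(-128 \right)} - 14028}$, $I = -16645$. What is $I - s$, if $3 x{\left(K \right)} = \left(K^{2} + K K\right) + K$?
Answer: $- \frac{26199233}{1574} \approx -16645.0$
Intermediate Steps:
$x{\left(K \right)} = \frac{K}{3} + \frac{2 K^{2}}{3}$ ($x{\left(K \right)} = \frac{\left(K^{2} + K K\right) + K}{3} = \frac{\left(K^{2} + K^{2}\right) + K}{3} = \frac{2 K^{2} + K}{3} = \frac{K + 2 K^{2}}{3} = \frac{K}{3} + \frac{2 K^{2}}{3}$)
$s = \frac{3}{1574}$ ($s = - \frac{6}{\frac{1}{3} \left(-128\right) \left(1 + 2 \left(-128\right)\right) - 14028} = - \frac{6}{\frac{1}{3} \left(-128\right) \left(1 - 256\right) - 14028} = - \frac{6}{\frac{1}{3} \left(-128\right) \left(-255\right) - 14028} = - \frac{6}{10880 - 14028} = - \frac{6}{-3148} = \left(-6\right) \left(- \frac{1}{3148}\right) = \frac{3}{1574} \approx 0.001906$)
$I - s = -16645 - \frac{3}{1574} = - \frac{26199233}{1574}$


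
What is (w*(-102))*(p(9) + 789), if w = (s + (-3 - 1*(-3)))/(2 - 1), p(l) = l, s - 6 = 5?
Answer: -895356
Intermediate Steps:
s = 11 (s = 6 + 5 = 11)
w = 11 (w = (11 + (-3 - 1*(-3)))/(2 - 1) = (11 + (-3 + 3))/1 = (11 + 0)*1 = 11*1 = 11)
(w*(-102))*(p(9) + 789) = (11*(-102))*(9 + 789) = -1122*798 = -895356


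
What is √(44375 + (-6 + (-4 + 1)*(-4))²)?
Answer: √44411 ≈ 210.74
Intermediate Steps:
√(44375 + (-6 + (-4 + 1)*(-4))²) = √(44375 + (-6 - 3*(-4))²) = √(44375 + (-6 + 12)²) = √(44375 + 6²) = √(44375 + 36) = √44411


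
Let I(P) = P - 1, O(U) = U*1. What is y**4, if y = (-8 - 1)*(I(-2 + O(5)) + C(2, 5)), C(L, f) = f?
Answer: 15752961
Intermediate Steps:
O(U) = U
I(P) = -1 + P
y = -63 (y = (-8 - 1)*((-1 + (-2 + 5)) + 5) = -9*((-1 + 3) + 5) = -9*(2 + 5) = -9*7 = -63)
y**4 = (-63)**4 = 15752961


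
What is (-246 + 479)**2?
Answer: 54289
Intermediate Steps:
(-246 + 479)**2 = 233**2 = 54289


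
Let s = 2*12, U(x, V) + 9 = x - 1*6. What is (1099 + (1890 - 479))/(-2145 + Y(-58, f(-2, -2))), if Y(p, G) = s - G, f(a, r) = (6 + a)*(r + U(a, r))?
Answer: -502/409 ≈ -1.2274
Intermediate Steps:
U(x, V) = -15 + x (U(x, V) = -9 + (x - 1*6) = -9 + (x - 6) = -9 + (-6 + x) = -15 + x)
s = 24
f(a, r) = (6 + a)*(-15 + a + r) (f(a, r) = (6 + a)*(r + (-15 + a)) = (6 + a)*(-15 + a + r))
Y(p, G) = 24 - G
(1099 + (1890 - 479))/(-2145 + Y(-58, f(-2, -2))) = (1099 + (1890 - 479))/(-2145 + (24 - (-90 + (-2)² - 9*(-2) + 6*(-2) - 2*(-2)))) = (1099 + 1411)/(-2145 + (24 - (-90 + 4 + 18 - 12 + 4))) = 2510/(-2145 + (24 - 1*(-76))) = 2510/(-2145 + (24 + 76)) = 2510/(-2145 + 100) = 2510/(-2045) = 2510*(-1/2045) = -502/409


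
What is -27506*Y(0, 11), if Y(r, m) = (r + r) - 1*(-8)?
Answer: -220048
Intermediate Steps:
Y(r, m) = 8 + 2*r (Y(r, m) = 2*r + 8 = 8 + 2*r)
-27506*Y(0, 11) = -27506*(8 + 2*0) = -27506*(8 + 0) = -27506*8 = -220048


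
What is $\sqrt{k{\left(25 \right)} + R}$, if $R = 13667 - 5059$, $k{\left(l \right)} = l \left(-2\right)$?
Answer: $\sqrt{8558} \approx 92.509$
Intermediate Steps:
$k{\left(l \right)} = - 2 l$
$R = 8608$ ($R = 13667 - 5059 = 8608$)
$\sqrt{k{\left(25 \right)} + R} = \sqrt{\left(-2\right) 25 + 8608} = \sqrt{-50 + 8608} = \sqrt{8558}$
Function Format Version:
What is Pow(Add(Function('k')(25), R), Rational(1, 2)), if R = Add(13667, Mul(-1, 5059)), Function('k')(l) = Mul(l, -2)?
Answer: Pow(8558, Rational(1, 2)) ≈ 92.509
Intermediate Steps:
Function('k')(l) = Mul(-2, l)
R = 8608 (R = Add(13667, -5059) = 8608)
Pow(Add(Function('k')(25), R), Rational(1, 2)) = Pow(Add(Mul(-2, 25), 8608), Rational(1, 2)) = Pow(Add(-50, 8608), Rational(1, 2)) = Pow(8558, Rational(1, 2))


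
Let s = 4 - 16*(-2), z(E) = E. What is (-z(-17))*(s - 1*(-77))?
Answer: 1921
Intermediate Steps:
s = 36 (s = 4 - 4*(-8) = 4 + 32 = 36)
(-z(-17))*(s - 1*(-77)) = (-1*(-17))*(36 - 1*(-77)) = 17*(36 + 77) = 17*113 = 1921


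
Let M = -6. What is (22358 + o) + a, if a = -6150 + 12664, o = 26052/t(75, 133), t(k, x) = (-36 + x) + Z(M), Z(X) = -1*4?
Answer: 903716/31 ≈ 29152.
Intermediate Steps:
Z(X) = -4
t(k, x) = -40 + x (t(k, x) = (-36 + x) - 4 = -40 + x)
o = 8684/31 (o = 26052/(-40 + 133) = 26052/93 = 26052*(1/93) = 8684/31 ≈ 280.13)
a = 6514
(22358 + o) + a = (22358 + 8684/31) + 6514 = 701782/31 + 6514 = 903716/31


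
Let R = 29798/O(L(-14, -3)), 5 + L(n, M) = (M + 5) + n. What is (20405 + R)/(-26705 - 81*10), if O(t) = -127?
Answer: -2561637/3494405 ≈ -0.73307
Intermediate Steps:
L(n, M) = M + n (L(n, M) = -5 + ((M + 5) + n) = -5 + ((5 + M) + n) = -5 + (5 + M + n) = M + n)
R = -29798/127 (R = 29798/(-127) = 29798*(-1/127) = -29798/127 ≈ -234.63)
(20405 + R)/(-26705 - 81*10) = (20405 - 29798/127)/(-26705 - 81*10) = 2561637/(127*(-26705 - 810)) = (2561637/127)/(-27515) = (2561637/127)*(-1/27515) = -2561637/3494405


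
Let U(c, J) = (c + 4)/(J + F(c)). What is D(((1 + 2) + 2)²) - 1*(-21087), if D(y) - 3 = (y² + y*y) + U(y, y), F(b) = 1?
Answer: 580869/26 ≈ 22341.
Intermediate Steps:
U(c, J) = (4 + c)/(1 + J) (U(c, J) = (c + 4)/(J + 1) = (4 + c)/(1 + J))
D(y) = 3 + 2*y² + (4 + y)/(1 + y) (D(y) = 3 + ((y² + y*y) + (4 + y)/(1 + y)) = 3 + ((y² + y²) + (4 + y)/(1 + y)) = 3 + (2*y² + (4 + y)/(1 + y)) = 3 + 2*y² + (4 + y)/(1 + y))
D(((1 + 2) + 2)²) - 1*(-21087) = (4 + ((1 + 2) + 2)² + (1 + ((1 + 2) + 2)²)*(3 + 2*(((1 + 2) + 2)²)²))/(1 + ((1 + 2) + 2)²) - 1*(-21087) = (4 + (3 + 2)² + (1 + (3 + 2)²)*(3 + 2*((3 + 2)²)²))/(1 + (3 + 2)²) + 21087 = (4 + 5² + (1 + 5²)*(3 + 2*(5²)²))/(1 + 5²) + 21087 = (4 + 25 + (1 + 25)*(3 + 2*25²))/(1 + 25) + 21087 = (4 + 25 + 26*(3 + 2*625))/26 + 21087 = (4 + 25 + 26*(3 + 1250))/26 + 21087 = (4 + 25 + 26*1253)/26 + 21087 = (4 + 25 + 32578)/26 + 21087 = (1/26)*32607 + 21087 = 32607/26 + 21087 = 580869/26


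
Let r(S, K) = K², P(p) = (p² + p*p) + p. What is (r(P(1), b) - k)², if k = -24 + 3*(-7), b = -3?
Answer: 2916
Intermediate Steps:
P(p) = p + 2*p² (P(p) = (p² + p²) + p = 2*p² + p = p + 2*p²)
k = -45 (k = -24 - 21 = -45)
(r(P(1), b) - k)² = ((-3)² - 1*(-45))² = (9 + 45)² = 54² = 2916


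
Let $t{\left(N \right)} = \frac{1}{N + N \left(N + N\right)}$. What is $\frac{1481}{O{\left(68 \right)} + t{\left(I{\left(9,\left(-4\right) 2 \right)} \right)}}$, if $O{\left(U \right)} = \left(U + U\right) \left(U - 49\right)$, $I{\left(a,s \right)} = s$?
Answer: $\frac{177720}{310081} \approx 0.57314$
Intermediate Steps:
$O{\left(U \right)} = 2 U \left(-49 + U\right)$
$t{\left(N \right)} = \frac{1}{N + 2 N^{2}}$ ($t{\left(N \right)} = \frac{1}{N + N 2 N} = \frac{1}{N + 2 N^{2}}$)
$\frac{1481}{O{\left(68 \right)} + t{\left(I{\left(9,\left(-4\right) 2 \right)} \right)}} = \frac{1481}{2 \cdot 68 \left(-49 + 68\right) + \frac{1}{\left(-4\right) 2 \left(1 + 2 \left(\left(-4\right) 2\right)\right)}} = \frac{1481}{2 \cdot 68 \cdot 19 + \frac{1}{\left(-8\right) \left(1 + 2 \left(-8\right)\right)}} = \frac{1481}{2584 - \frac{1}{8 \left(1 - 16\right)}} = \frac{1481}{2584 - \frac{1}{8 \left(-15\right)}} = \frac{1481}{2584 - - \frac{1}{120}} = \frac{1481}{2584 + \frac{1}{120}} = \frac{1481}{\frac{310081}{120}} = 1481 \cdot \frac{120}{310081} = \frac{177720}{310081}$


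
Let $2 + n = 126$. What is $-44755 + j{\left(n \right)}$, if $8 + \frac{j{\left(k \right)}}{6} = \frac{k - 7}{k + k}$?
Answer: $- \frac{5555221}{124} \approx -44800.0$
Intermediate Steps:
$n = 124$ ($n = -2 + 126 = 124$)
$j{\left(k \right)} = -48 + \frac{3 \left(-7 + k\right)}{k}$ ($j{\left(k \right)} = -48 + 6 \frac{k - 7}{k + k} = -48 + 6 \frac{-7 + k}{2 k} = -48 + \frac{3 \left(-7 + k\right)}{k}$)
$-44755 + j{\left(n \right)} = -44755 - \left(45 + \frac{21}{124}\right) = -44755 - \frac{5601}{124} = - \frac{5555221}{124}$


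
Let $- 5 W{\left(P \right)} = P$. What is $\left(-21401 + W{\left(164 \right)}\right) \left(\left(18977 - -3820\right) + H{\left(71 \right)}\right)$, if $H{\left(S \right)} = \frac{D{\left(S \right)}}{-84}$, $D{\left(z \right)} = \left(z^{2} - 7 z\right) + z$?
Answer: $- \frac{68242825759}{140} \approx -4.8745 \cdot 10^{8}$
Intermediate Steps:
$W{\left(P \right)} = - \frac{P}{5}$
$D{\left(z \right)} = z^{2} - 6 z$
$H{\left(S \right)} = - \frac{S \left(-6 + S\right)}{84}$ ($H{\left(S \right)} = \frac{S \left(-6 + S\right)}{-84} = S \left(-6 + S\right) \left(- \frac{1}{84}\right) = - \frac{S \left(-6 + S\right)}{84}$)
$\left(-21401 + W{\left(164 \right)}\right) \left(\left(18977 - -3820\right) + H{\left(71 \right)}\right) = \left(-21401 - \frac{164}{5}\right) \left(\left(18977 - -3820\right) + \frac{1}{84} \cdot 71 \left(6 - 71\right)\right) = \left(-21401 - \frac{164}{5}\right) \left(\left(18977 + 3820\right) + \frac{1}{84} \cdot 71 \left(6 - 71\right)\right) = - \frac{107169 \left(22797 + \frac{1}{84} \cdot 71 \left(-65\right)\right)}{5} = - \frac{107169 \left(22797 - \frac{4615}{84}\right)}{5} = \left(- \frac{107169}{5}\right) \frac{1910333}{84} = - \frac{68242825759}{140}$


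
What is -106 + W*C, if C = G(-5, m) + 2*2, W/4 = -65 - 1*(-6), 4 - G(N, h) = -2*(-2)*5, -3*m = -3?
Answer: 2726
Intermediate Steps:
m = 1 (m = -⅓*(-3) = 1)
G(N, h) = -16 (G(N, h) = 4 - (-2*(-2))*5 = 4 - 4*5 = 4 - 1*20 = 4 - 20 = -16)
W = -236 (W = 4*(-65 - 1*(-6)) = 4*(-65 + 6) = 4*(-59) = -236)
C = -12 (C = -16 + 2*2 = -16 + 4 = -12)
-106 + W*C = -106 - 236*(-12) = -106 + 2832 = 2726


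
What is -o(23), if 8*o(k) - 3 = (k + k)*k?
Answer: -1061/8 ≈ -132.63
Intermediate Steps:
o(k) = 3/8 + k²/4 (o(k) = 3/8 + ((k + k)*k)/8 = 3/8 + ((2*k)*k)/8 = 3/8 + (2*k²)/8 = 3/8 + k²/4)
-o(23) = -(3/8 + (¼)*23²) = -(3/8 + (¼)*529) = -(3/8 + 529/4) = -1*1061/8 = -1061/8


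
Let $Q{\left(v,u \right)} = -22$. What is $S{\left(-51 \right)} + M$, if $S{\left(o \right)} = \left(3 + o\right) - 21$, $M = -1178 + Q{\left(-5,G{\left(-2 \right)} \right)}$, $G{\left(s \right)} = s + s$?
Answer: $-1269$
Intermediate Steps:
$G{\left(s \right)} = 2 s$
$M = -1200$ ($M = -1178 - 22 = -1200$)
$S{\left(o \right)} = -18 + o$
$S{\left(-51 \right)} + M = \left(-18 - 51\right) - 1200 = -69 - 1200 = -1269$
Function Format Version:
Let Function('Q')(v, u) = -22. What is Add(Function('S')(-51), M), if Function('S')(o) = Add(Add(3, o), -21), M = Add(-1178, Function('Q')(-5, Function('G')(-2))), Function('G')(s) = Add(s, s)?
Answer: -1269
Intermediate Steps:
Function('G')(s) = Mul(2, s)
M = -1200 (M = Add(-1178, -22) = -1200)
Function('S')(o) = Add(-18, o)
Add(Function('S')(-51), M) = Add(Add(-18, -51), -1200) = Add(-69, -1200) = -1269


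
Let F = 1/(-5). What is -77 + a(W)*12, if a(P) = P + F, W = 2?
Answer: -277/5 ≈ -55.400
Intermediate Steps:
F = -1/5 ≈ -0.20000
a(P) = -1/5 + P (a(P) = P - 1/5 = -1/5 + P)
-77 + a(W)*12 = -77 + (-1/5 + 2)*12 = -77 + (9/5)*12 = -77 + 108/5 = -277/5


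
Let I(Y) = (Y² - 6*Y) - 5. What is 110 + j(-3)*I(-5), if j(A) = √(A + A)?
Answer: 110 + 50*I*√6 ≈ 110.0 + 122.47*I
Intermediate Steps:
I(Y) = -5 + Y² - 6*Y
j(A) = √2*√A (j(A) = √(2*A) = √2*√A)
110 + j(-3)*I(-5) = 110 + (√2*√(-3))*(-5 + (-5)² - 6*(-5)) = 110 + (√2*(I*√3))*(-5 + 25 + 30) = 110 + (I*√6)*50 = 110 + 50*I*√6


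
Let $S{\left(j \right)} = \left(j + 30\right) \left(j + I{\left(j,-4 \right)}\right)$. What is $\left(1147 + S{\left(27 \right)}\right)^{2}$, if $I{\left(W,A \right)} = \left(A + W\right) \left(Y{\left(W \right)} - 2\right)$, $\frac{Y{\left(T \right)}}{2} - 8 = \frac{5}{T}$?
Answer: $\frac{37531312900}{81} \approx 4.6335 \cdot 10^{8}$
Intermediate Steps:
$Y{\left(T \right)} = 16 + \frac{10}{T}$ ($Y{\left(T \right)} = 16 + 2 \frac{5}{T} = 16 + \frac{10}{T}$)
$I{\left(W,A \right)} = \left(14 + \frac{10}{W}\right) \left(A + W\right)$ ($I{\left(W,A \right)} = \left(A + W\right) \left(\left(16 + \frac{10}{W}\right) - 2\right) = \left(A + W\right) \left(14 + \frac{10}{W}\right) = \left(14 + \frac{10}{W}\right) \left(A + W\right)$)
$S{\left(j \right)} = \left(30 + j\right) \left(-46 - \frac{40}{j} + 15 j\right)$ ($S{\left(j \right)} = \left(j + 30\right) \left(j + \left(10 + 14 \left(-4\right) + 14 j + 10 \left(-4\right) \frac{1}{j}\right)\right) = \left(30 + j\right) \left(j + \left(10 - 56 + 14 j - \frac{40}{j}\right)\right) = \left(30 + j\right) \left(j - \left(46 - 14 j + \frac{40}{j}\right)\right) = \left(30 + j\right) \left(-46 - \frac{40}{j} + 15 j\right)$)
$\left(1147 + S{\left(27 \right)}\right)^{2} = \left(1147 + \left(-1420 - \frac{1200}{27} + 15 \cdot 27^{2} + 404 \cdot 27\right)\right)^{2} = \left(1147 + \left(-1420 - \frac{400}{9} + 15 \cdot 729 + 10908\right)\right)^{2} = \left(1147 + \left(-1420 - \frac{400}{9} + 10935 + 10908\right)\right)^{2} = \left(1147 + \frac{183407}{9}\right)^{2} = \left(\frac{193730}{9}\right)^{2} = \frac{37531312900}{81}$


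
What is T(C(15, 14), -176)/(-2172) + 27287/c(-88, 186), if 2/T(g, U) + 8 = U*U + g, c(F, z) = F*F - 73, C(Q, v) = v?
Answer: 102012303117/28677992588 ≈ 3.5572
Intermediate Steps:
c(F, z) = -73 + F² (c(F, z) = F² - 73 = -73 + F²)
T(g, U) = 2/(-8 + g + U²) (T(g, U) = 2/(-8 + (U*U + g)) = 2/(-8 + (U² + g)) = 2/(-8 + (g + U²)) = 2/(-8 + g + U²))
T(C(15, 14), -176)/(-2172) + 27287/c(-88, 186) = (2/(-8 + 14 + (-176)²))/(-2172) + 27287/(-73 + (-88)²) = (2/(-8 + 14 + 30976))*(-1/2172) + 27287/(-73 + 7744) = (2/30982)*(-1/2172) + 27287/7671 = (2*(1/30982))*(-1/2172) + 27287*(1/7671) = (1/15491)*(-1/2172) + 27287/7671 = -1/33646452 + 27287/7671 = 102012303117/28677992588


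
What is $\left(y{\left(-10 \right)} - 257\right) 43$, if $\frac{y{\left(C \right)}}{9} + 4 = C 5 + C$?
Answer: $-35819$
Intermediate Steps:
$y{\left(C \right)} = -36 + 54 C$ ($y{\left(C \right)} = -36 + 9 \left(C 5 + C\right) = -36 + 9 \left(5 C + C\right) = -36 + 9 \cdot 6 C = -36 + 54 C$)
$\left(y{\left(-10 \right)} - 257\right) 43 = \left(\left(-36 + 54 \left(-10\right)\right) - 257\right) 43 = \left(\left(-36 - 540\right) - 257\right) 43 = \left(-576 - 257\right) 43 = \left(-833\right) 43 = -35819$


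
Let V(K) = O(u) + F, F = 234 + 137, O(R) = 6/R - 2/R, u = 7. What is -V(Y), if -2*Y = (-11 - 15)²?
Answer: -2601/7 ≈ -371.57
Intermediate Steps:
O(R) = 4/R
F = 371
Y = -338 (Y = -(-11 - 15)²/2 = -½*(-26)² = -½*676 = -338)
V(K) = 2601/7 (V(K) = 4/7 + 371 = 2601/7)
-V(Y) = -1*2601/7 = -2601/7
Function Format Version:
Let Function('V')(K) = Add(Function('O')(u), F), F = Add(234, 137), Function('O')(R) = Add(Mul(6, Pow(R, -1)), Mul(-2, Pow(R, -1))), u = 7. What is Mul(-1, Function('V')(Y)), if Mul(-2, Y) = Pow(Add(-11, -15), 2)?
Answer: Rational(-2601, 7) ≈ -371.57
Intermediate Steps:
Function('O')(R) = Mul(4, Pow(R, -1))
F = 371
Y = -338 (Y = Mul(Rational(-1, 2), Pow(Add(-11, -15), 2)) = Mul(Rational(-1, 2), Pow(-26, 2)) = Mul(Rational(-1, 2), 676) = -338)
Function('V')(K) = Rational(2601, 7) (Function('V')(K) = Add(Mul(4, Pow(7, -1)), 371) = Add(Mul(4, Rational(1, 7)), 371) = Add(Rational(4, 7), 371) = Rational(2601, 7))
Mul(-1, Function('V')(Y)) = Mul(-1, Rational(2601, 7)) = Rational(-2601, 7)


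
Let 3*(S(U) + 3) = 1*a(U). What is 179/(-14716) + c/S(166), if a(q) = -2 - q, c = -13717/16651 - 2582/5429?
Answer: 773881557581/78487763352076 ≈ 0.0098599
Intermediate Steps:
c = -117462475/90398279 (c = -13717*1/16651 - 2582*1/5429 = -13717/16651 - 2582/5429 = -117462475/90398279 ≈ -1.2994)
S(U) = -11/3 - U/3 (S(U) = -3 + (1*(-2 - U))/3 = -3 + (-2 - U)/3 = -3 + (-⅔ - U/3) = -11/3 - U/3)
179/(-14716) + c/S(166) = 179/(-14716) - 117462475/(90398279*(-11/3 - ⅓*166)) = 179*(-1/14716) - 117462475/(90398279*(-11/3 - 166/3)) = -179/14716 - 117462475/90398279/(-59) = -179/14716 - 117462475/90398279*(-1/59) = -179/14716 + 117462475/5333498461 = 773881557581/78487763352076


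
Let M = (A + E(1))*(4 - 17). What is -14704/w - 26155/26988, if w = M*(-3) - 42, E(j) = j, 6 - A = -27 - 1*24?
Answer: -37907971/4992780 ≈ -7.5926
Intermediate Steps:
A = 57 (A = 6 - (-27 - 1*24) = 6 - (-27 - 24) = 6 - 1*(-51) = 6 + 51 = 57)
M = -754 (M = (57 + 1)*(4 - 17) = 58*(-13) = -754)
w = 2220 (w = -754*(-3) - 42 = 2262 - 42 = 2220)
-14704/w - 26155/26988 = -14704/2220 - 26155/26988 = -14704*1/2220 - 26155*1/26988 = -3676/555 - 26155/26988 = -37907971/4992780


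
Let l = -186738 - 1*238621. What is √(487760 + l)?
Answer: √62401 ≈ 249.80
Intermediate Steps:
l = -425359 (l = -186738 - 238621 = -425359)
√(487760 + l) = √(487760 - 425359) = √62401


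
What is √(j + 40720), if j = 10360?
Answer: 2*√12770 ≈ 226.01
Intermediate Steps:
√(j + 40720) = √(10360 + 40720) = √51080 = 2*√12770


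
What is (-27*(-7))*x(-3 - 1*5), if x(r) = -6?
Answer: -1134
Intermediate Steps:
(-27*(-7))*x(-3 - 1*5) = -27*(-7)*(-6) = 189*(-6) = -1134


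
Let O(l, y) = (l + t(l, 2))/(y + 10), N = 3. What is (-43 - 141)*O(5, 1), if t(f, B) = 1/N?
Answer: -2944/33 ≈ -89.212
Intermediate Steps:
t(f, B) = ⅓ (t(f, B) = 1/3 = ⅓)
O(l, y) = (⅓ + l)/(10 + y) (O(l, y) = (l + ⅓)/(y + 10) = (⅓ + l)/(10 + y))
(-43 - 141)*O(5, 1) = (-43 - 141)*((⅓ + 5)/(10 + 1)) = -184*16/(11*3) = -184*16/33 = -2944/33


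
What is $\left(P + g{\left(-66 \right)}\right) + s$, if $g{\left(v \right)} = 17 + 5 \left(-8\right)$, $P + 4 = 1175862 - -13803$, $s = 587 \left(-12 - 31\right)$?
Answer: $1164397$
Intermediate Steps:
$s = -25241$ ($s = 587 \left(-43\right) = -25241$)
$P = 1189661$ ($P = -4 + \left(1175862 - -13803\right) = -4 + \left(1175862 + 13803\right) = -4 + 1189665 = 1189661$)
$g{\left(v \right)} = -23$ ($g{\left(v \right)} = 17 - 40 = -23$)
$\left(P + g{\left(-66 \right)}\right) + s = \left(1189661 - 23\right) - 25241 = 1189638 - 25241 = 1164397$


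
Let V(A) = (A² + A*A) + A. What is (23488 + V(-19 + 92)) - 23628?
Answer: 10591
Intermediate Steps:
V(A) = A + 2*A² (V(A) = (A² + A²) + A = 2*A² + A = A + 2*A²)
(23488 + V(-19 + 92)) - 23628 = (23488 + (-19 + 92)*(1 + 2*(-19 + 92))) - 23628 = (23488 + 73*(1 + 2*73)) - 23628 = (23488 + 73*(1 + 146)) - 23628 = (23488 + 73*147) - 23628 = (23488 + 10731) - 23628 = 34219 - 23628 = 10591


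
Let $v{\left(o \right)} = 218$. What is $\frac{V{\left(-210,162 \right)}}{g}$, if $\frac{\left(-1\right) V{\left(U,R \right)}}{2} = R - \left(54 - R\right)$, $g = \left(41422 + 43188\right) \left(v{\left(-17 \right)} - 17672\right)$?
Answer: $\frac{9}{24613049} \approx 3.6566 \cdot 10^{-7}$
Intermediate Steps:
$g = -1476782940$ ($g = \left(41422 + 43188\right) \left(218 - 17672\right) = 84610 \left(-17454\right) = -1476782940$)
$V{\left(U,R \right)} = 108 - 4 R$ ($V{\left(U,R \right)} = - 2 \left(R - \left(54 - R\right)\right) = - 2 \left(R + \left(-54 + R\right)\right) = - 2 \left(-54 + 2 R\right) = 108 - 4 R$)
$\frac{V{\left(-210,162 \right)}}{g} = \frac{108 - 648}{-1476782940} = \left(108 - 648\right) \left(- \frac{1}{1476782940}\right) = \left(-540\right) \left(- \frac{1}{1476782940}\right) = \frac{9}{24613049}$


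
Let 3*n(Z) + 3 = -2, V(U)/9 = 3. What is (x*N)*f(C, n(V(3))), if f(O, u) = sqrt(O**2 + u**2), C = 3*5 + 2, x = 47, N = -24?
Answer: -376*sqrt(2626) ≈ -19268.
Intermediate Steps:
V(U) = 27 (V(U) = 9*3 = 27)
n(Z) = -5/3 (n(Z) = -1 + (1/3)*(-2) = -1 - 2/3 = -5/3)
C = 17 (C = 15 + 2 = 17)
(x*N)*f(C, n(V(3))) = (47*(-24))*sqrt(17**2 + (-5/3)**2) = -1128*sqrt(289 + 25/9) = -376*sqrt(2626)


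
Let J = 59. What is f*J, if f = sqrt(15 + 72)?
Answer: 59*sqrt(87) ≈ 550.32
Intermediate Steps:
f = sqrt(87) ≈ 9.3274
f*J = sqrt(87)*59 = 59*sqrt(87)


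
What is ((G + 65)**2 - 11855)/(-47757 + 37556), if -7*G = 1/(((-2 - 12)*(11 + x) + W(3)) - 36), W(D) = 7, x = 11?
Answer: 42459735359/56767351081 ≈ 0.74796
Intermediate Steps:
G = 1/2359 (G = -1/(7*(((-2 - 12)*(11 + 11) + 7) - 36)) = -1/(7*((-14*22 + 7) - 36)) = -1/(7*((-308 + 7) - 36)) = -1/(7*(-301 - 36)) = -1/7/(-337) = -1/7*(-1/337) = 1/2359 ≈ 0.00042391)
((G + 65)**2 - 11855)/(-47757 + 37556) = ((1/2359 + 65)**2 - 11855)/(-47757 + 37556) = ((153336/2359)**2 - 11855)/(-10201) = (23511928896/5564881 - 11855)*(-1/10201) = -42459735359/5564881*(-1/10201) = 42459735359/56767351081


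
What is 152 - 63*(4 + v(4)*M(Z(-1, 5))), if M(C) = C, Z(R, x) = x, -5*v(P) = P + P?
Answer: 404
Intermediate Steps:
v(P) = -2*P/5 (v(P) = -(P + P)/5 = -2*P/5)
152 - 63*(4 + v(4)*M(Z(-1, 5))) = 152 - 63*(4 - 2/5*4*5) = 152 - 63*(4 - 8/5*5) = 152 - 63*(4 - 8) = 152 - 63*(-4) = 152 + 252 = 404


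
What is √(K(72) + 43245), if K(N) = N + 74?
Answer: √43391 ≈ 208.31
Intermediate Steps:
K(N) = 74 + N
√(K(72) + 43245) = √((74 + 72) + 43245) = √(146 + 43245) = √43391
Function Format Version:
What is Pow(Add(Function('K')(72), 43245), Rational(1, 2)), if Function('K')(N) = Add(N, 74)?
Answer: Pow(43391, Rational(1, 2)) ≈ 208.31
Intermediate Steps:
Function('K')(N) = Add(74, N)
Pow(Add(Function('K')(72), 43245), Rational(1, 2)) = Pow(Add(Add(74, 72), 43245), Rational(1, 2)) = Pow(Add(146, 43245), Rational(1, 2)) = Pow(43391, Rational(1, 2))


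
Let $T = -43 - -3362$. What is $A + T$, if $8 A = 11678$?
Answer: $\frac{19115}{4} \approx 4778.8$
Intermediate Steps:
$A = \frac{5839}{4}$ ($A = \frac{1}{8} \cdot 11678 = \frac{5839}{4} \approx 1459.8$)
$T = 3319$ ($T = -43 + 3362 = 3319$)
$A + T = \frac{5839}{4} + 3319 = \frac{19115}{4}$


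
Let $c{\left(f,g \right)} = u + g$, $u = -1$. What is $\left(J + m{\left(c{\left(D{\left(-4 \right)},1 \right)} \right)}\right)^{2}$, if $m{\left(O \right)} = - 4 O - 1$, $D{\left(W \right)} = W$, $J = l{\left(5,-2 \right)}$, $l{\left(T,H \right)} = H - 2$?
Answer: $25$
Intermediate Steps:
$l{\left(T,H \right)} = -2 + H$
$J = -4$ ($J = -2 - 2 = -4$)
$c{\left(f,g \right)} = -1 + g$
$m{\left(O \right)} = -1 - 4 O$
$\left(J + m{\left(c{\left(D{\left(-4 \right)},1 \right)} \right)}\right)^{2} = \left(-4 - \left(1 + 4 \left(-1 + 1\right)\right)\right)^{2} = \left(-4 - 1\right)^{2} = \left(-5\right)^{2} = 25$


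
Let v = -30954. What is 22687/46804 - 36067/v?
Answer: 1195166633/724385508 ≈ 1.6499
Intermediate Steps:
22687/46804 - 36067/v = 22687/46804 - 36067/(-30954) = 22687*(1/46804) - 36067*(-1/30954) = 22687/46804 + 36067/30954 = 1195166633/724385508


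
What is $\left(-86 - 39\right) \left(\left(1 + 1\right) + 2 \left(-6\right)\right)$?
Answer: $1250$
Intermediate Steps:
$\left(-86 - 39\right) \left(\left(1 + 1\right) + 2 \left(-6\right)\right) = - 125 \left(2 - 12\right) = \left(-125\right) \left(-10\right) = 1250$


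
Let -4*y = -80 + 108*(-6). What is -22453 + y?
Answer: -22271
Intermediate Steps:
y = 182 (y = -(-80 + 108*(-6))/4 = -(-80 - 648)/4 = -¼*(-728) = 182)
-22453 + y = -22453 + 182 = -22271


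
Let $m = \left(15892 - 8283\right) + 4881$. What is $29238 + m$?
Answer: $41728$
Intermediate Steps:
$m = 12490$ ($m = 7609 + 4881 = 12490$)
$29238 + m = 29238 + 12490 = 41728$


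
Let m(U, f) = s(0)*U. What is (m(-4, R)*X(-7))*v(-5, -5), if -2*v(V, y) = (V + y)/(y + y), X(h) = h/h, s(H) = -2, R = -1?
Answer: -4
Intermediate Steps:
X(h) = 1
v(V, y) = -(V + y)/(4*y) (v(V, y) = -(V + y)/(2*(y + y)) = -(V + y)/(2*(2*y)) = -(V + y)*1/(2*y)/2 = -(V + y)/(4*y))
m(U, f) = -2*U
(m(-4, R)*X(-7))*v(-5, -5) = (-2*(-4)*1)*((¼)*(-1*(-5) - 1*(-5))/(-5)) = (8*1)*((¼)*(-⅕)*(5 + 5)) = 8*((¼)*(-⅕)*10) = 8*(-½) = -4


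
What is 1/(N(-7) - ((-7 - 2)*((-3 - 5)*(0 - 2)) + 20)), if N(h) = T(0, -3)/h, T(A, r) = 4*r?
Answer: 7/880 ≈ 0.0079545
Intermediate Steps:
N(h) = -12/h (N(h) = (4*(-3))/h = -12/h)
1/(N(-7) - ((-7 - 2)*((-3 - 5)*(0 - 2)) + 20)) = 1/(-12/(-7) - ((-7 - 2)*((-3 - 5)*(0 - 2)) + 20)) = 1/(-12*(-1/7) - (-(-72)*(-2) + 20)) = 1/(12/7 - (-9*16 + 20)) = 1/(12/7 - (-144 + 20)) = 1/(12/7 - 1*(-124)) = 1/(12/7 + 124) = 1/(880/7) = 7/880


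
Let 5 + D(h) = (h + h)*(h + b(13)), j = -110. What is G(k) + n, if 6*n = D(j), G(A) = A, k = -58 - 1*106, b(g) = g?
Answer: 20351/6 ≈ 3391.8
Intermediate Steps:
k = -164 (k = -58 - 106 = -164)
D(h) = -5 + 2*h*(13 + h) (D(h) = -5 + (h + h)*(h + 13) = -5 + (2*h)*(13 + h) = -5 + 2*h*(13 + h))
n = 21335/6 (n = (-5 + 2*(-110)**2 + 26*(-110))/6 = (-5 + 2*12100 - 2860)/6 = (-5 + 24200 - 2860)/6 = (1/6)*21335 = 21335/6 ≈ 3555.8)
G(k) + n = -164 + 21335/6 = 20351/6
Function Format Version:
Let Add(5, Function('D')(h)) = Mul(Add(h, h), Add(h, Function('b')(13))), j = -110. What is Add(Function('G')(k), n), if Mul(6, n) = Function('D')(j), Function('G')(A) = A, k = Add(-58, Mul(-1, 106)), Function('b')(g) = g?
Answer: Rational(20351, 6) ≈ 3391.8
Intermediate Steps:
k = -164 (k = Add(-58, -106) = -164)
Function('D')(h) = Add(-5, Mul(2, h, Add(13, h))) (Function('D')(h) = Add(-5, Mul(Add(h, h), Add(h, 13))) = Add(-5, Mul(Mul(2, h), Add(13, h))) = Add(-5, Mul(2, h, Add(13, h))))
n = Rational(21335, 6) (n = Mul(Rational(1, 6), Add(-5, Mul(2, Pow(-110, 2)), Mul(26, -110))) = Mul(Rational(1, 6), Add(-5, Mul(2, 12100), -2860)) = Mul(Rational(1, 6), Add(-5, 24200, -2860)) = Mul(Rational(1, 6), 21335) = Rational(21335, 6) ≈ 3555.8)
Add(Function('G')(k), n) = Add(-164, Rational(21335, 6)) = Rational(20351, 6)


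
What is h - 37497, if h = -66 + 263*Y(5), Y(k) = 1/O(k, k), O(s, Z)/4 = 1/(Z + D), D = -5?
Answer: -37563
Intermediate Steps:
O(s, Z) = 4/(-5 + Z) (O(s, Z) = 4/(Z - 5) = 4/(-5 + Z))
Y(k) = -5/4 + k/4 (Y(k) = 1/(4/(-5 + k)) = -5/4 + k/4)
h = -66 (h = -66 + 263*(-5/4 + (¼)*5) = -66 + 263*(-5/4 + 5/4) = -66 + 263*0 = -66 + 0 = -66)
h - 37497 = -66 - 37497 = -37563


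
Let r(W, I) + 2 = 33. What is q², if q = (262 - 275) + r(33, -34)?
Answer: 324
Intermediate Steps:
r(W, I) = 31 (r(W, I) = -2 + 33 = 31)
q = 18 (q = (262 - 275) + 31 = -13 + 31 = 18)
q² = 18² = 324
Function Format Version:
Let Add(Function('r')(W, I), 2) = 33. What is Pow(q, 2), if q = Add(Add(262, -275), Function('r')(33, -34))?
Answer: 324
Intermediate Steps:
Function('r')(W, I) = 31 (Function('r')(W, I) = Add(-2, 33) = 31)
q = 18 (q = Add(Add(262, -275), 31) = Add(-13, 31) = 18)
Pow(q, 2) = Pow(18, 2) = 324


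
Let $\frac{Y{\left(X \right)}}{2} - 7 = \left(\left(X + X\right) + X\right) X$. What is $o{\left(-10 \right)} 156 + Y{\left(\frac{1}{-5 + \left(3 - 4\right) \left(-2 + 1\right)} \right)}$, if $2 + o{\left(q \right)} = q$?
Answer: $- \frac{14861}{8} \approx -1857.6$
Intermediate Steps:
$o{\left(q \right)} = -2 + q$
$Y{\left(X \right)} = 14 + 6 X^{2}$ ($Y{\left(X \right)} = 14 + 2 \left(\left(X + X\right) + X\right) X = 14 + 2 \left(2 X + X\right) X = 14 + 2 \cdot 3 X X = 14 + 2 \cdot 3 X^{2} = 14 + 6 X^{2}$)
$o{\left(-10 \right)} 156 + Y{\left(\frac{1}{-5 + \left(3 - 4\right) \left(-2 + 1\right)} \right)} = \left(-2 - 10\right) 156 + \left(14 + 6 \left(\frac{1}{-5 + \left(3 - 4\right) \left(-2 + 1\right)}\right)^{2}\right) = \left(-12\right) 156 + \left(14 + 6 \left(\frac{1}{-5 - -1}\right)^{2}\right) = -1872 + \left(14 + 6 \left(\frac{1}{-5 + 1}\right)^{2}\right) = -1872 + \left(14 + 6 \left(\frac{1}{-4}\right)^{2}\right) = -1872 + \left(14 + 6 \left(- \frac{1}{4}\right)^{2}\right) = -1872 + \left(14 + 6 \cdot \frac{1}{16}\right) = -1872 + \left(14 + \frac{3}{8}\right) = -1872 + \frac{115}{8} = - \frac{14861}{8}$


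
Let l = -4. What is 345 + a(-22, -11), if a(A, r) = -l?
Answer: 349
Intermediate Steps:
a(A, r) = 4 (a(A, r) = -1*(-4) = 4)
345 + a(-22, -11) = 345 + 4 = 349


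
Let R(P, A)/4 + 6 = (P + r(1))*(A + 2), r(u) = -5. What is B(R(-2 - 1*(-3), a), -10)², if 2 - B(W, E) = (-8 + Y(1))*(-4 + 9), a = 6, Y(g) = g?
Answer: 1369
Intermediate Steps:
R(P, A) = -24 + 4*(-5 + P)*(2 + A) (R(P, A) = -24 + 4*((P - 5)*(A + 2)) = -24 + 4*((-5 + P)*(2 + A)) = -24 + 4*(-5 + P)*(2 + A))
B(W, E) = 37 (B(W, E) = 2 - (-8 + 1)*(-4 + 9) = 2 - (-7)*5 = 2 - 1*(-35) = 2 + 35 = 37)
B(R(-2 - 1*(-3), a), -10)² = 37² = 1369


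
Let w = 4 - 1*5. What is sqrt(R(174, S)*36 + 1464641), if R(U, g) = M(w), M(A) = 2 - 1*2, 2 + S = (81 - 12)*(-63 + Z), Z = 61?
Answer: sqrt(1464641) ≈ 1210.2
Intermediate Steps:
S = -140 (S = -2 + (81 - 12)*(-63 + 61) = -2 + 69*(-2) = -2 - 138 = -140)
w = -1 (w = 4 - 5 = -1)
M(A) = 0 (M(A) = 2 - 2 = 0)
R(U, g) = 0
sqrt(R(174, S)*36 + 1464641) = sqrt(0*36 + 1464641) = sqrt(0 + 1464641) = sqrt(1464641)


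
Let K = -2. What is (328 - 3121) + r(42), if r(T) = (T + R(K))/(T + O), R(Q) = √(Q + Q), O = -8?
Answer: -47460/17 + I/17 ≈ -2791.8 + 0.058824*I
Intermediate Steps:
R(Q) = √2*√Q (R(Q) = √(2*Q) = √2*√Q)
r(T) = (T + 2*I)/(-8 + T) (r(T) = (T + √2*√(-2))/(T - 8) = (T + √2*(I*√2))/(-8 + T) = (T + 2*I)/(-8 + T))
(328 - 3121) + r(42) = (328 - 3121) + (42 + 2*I)/(-8 + 42) = -2793 + (42 + 2*I)/34 = -2793 + (21/17 + I/17) = -47460/17 + I/17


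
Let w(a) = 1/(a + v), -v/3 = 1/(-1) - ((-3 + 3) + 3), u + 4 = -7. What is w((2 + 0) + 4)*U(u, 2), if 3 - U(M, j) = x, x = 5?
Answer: -1/9 ≈ -0.11111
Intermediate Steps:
u = -11 (u = -4 - 7 = -11)
U(M, j) = -2 (U(M, j) = 3 - 1*5 = 3 - 5 = -2)
v = 12 (v = -3*(1/(-1) - ((-3 + 3) + 3)) = -3*(-1 - (0 + 3)) = -3*(-1 - 1*3) = -3*(-1 - 3) = -3*(-4) = 12)
w(a) = 1/(12 + a) (w(a) = 1/(a + 12) = 1/(12 + a))
w((2 + 0) + 4)*U(u, 2) = -2/(12 + ((2 + 0) + 4)) = -2/(12 + (2 + 4)) = -2/(12 + 6) = -2/18 = (1/18)*(-2) = -1/9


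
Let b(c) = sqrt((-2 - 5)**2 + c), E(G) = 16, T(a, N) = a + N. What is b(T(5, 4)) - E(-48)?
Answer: -16 + sqrt(58) ≈ -8.3842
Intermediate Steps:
T(a, N) = N + a
b(c) = sqrt(49 + c) (b(c) = sqrt((-7)**2 + c) = sqrt(49 + c))
b(T(5, 4)) - E(-48) = sqrt(49 + (4 + 5)) - 1*16 = sqrt(49 + 9) - 16 = sqrt(58) - 16 = -16 + sqrt(58)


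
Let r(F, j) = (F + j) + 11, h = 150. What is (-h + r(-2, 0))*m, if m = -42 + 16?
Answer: 3666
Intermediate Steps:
m = -26
r(F, j) = 11 + F + j
(-h + r(-2, 0))*m = (-1*150 + (11 - 2 + 0))*(-26) = (-150 + 9)*(-26) = -141*(-26) = 3666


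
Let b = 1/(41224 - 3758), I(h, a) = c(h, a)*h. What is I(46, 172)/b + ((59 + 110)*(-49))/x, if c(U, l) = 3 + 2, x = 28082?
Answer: 241987640479/28082 ≈ 8.6172e+6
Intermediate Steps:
c(U, l) = 5
I(h, a) = 5*h
b = 1/37466 ≈ 2.6691e-5
I(46, 172)/b + ((59 + 110)*(-49))/x = (5*46)/(1/37466) + ((59 + 110)*(-49))/28082 = 230*37466 + (169*(-49))*(1/28082) = 8617180 - 8281*1/28082 = 8617180 - 8281/28082 = 241987640479/28082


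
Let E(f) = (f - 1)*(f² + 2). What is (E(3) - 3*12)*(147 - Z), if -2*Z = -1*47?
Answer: -1729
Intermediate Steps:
E(f) = (-1 + f)*(2 + f²)
Z = 47/2 (Z = -(-1)*47/2 = -½*(-47) = 47/2 ≈ 23.500)
(E(3) - 3*12)*(147 - Z) = ((-2 + 3³ - 1*3² + 2*3) - 3*12)*(147 - 1*47/2) = ((-2 + 27 - 1*9 + 6) - 36)*(147 - 47/2) = ((-2 + 27 - 9 + 6) - 36)*(247/2) = (22 - 36)*(247/2) = -14*247/2 = -1729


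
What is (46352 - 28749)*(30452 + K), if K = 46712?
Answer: 1358317892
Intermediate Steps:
(46352 - 28749)*(30452 + K) = (46352 - 28749)*(30452 + 46712) = 17603*77164 = 1358317892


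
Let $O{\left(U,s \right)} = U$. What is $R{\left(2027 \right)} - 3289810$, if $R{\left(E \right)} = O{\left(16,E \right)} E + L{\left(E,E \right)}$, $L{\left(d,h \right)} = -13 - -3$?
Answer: $-3257388$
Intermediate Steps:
$L{\left(d,h \right)} = -10$ ($L{\left(d,h \right)} = -13 + 3 = -10$)
$R{\left(E \right)} = -10 + 16 E$ ($R{\left(E \right)} = 16 E - 10 = -10 + 16 E$)
$R{\left(2027 \right)} - 3289810 = \left(-10 + 16 \cdot 2027\right) - 3289810 = \left(-10 + 32432\right) - 3289810 = 32422 - 3289810 = -3257388$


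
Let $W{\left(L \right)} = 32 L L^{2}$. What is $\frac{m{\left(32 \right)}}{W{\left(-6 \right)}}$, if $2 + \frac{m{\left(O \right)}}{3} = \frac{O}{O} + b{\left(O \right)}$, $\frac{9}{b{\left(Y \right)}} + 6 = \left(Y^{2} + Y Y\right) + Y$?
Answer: $\frac{2065}{4778496} \approx 0.00043214$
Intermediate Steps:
$b{\left(Y \right)} = \frac{9}{-6 + Y + 2 Y^{2}}$ ($b{\left(Y \right)} = \frac{9}{-6 + \left(\left(Y^{2} + Y Y\right) + Y\right)} = \frac{9}{-6 + \left(\left(Y^{2} + Y^{2}\right) + Y\right)} = \frac{9}{-6 + \left(2 Y^{2} + Y\right)} = \frac{9}{-6 + \left(Y + 2 Y^{2}\right)} = \frac{9}{-6 + Y + 2 Y^{2}}$)
$W{\left(L \right)} = 32 L^{3}$
$m{\left(O \right)} = -3 + \frac{27}{-6 + O + 2 O^{2}}$ ($m{\left(O \right)} = -6 + 3 \left(\frac{O}{O} + \frac{9}{-6 + O + 2 O^{2}}\right) = -6 + 3 \left(1 + \frac{9}{-6 + O + 2 O^{2}}\right) = -6 + \left(3 + \frac{27}{-6 + O + 2 O^{2}}\right) = -3 + \frac{27}{-6 + O + 2 O^{2}}$)
$\frac{m{\left(32 \right)}}{W{\left(-6 \right)}} = \frac{3 \frac{1}{-6 + 32 + 2 \cdot 32^{2}} \left(15 - 32 - 2 \cdot 32^{2}\right)}{32 \left(-6\right)^{3}} = \frac{3 \frac{1}{-6 + 32 + 2 \cdot 1024} \left(15 - 32 - 2048\right)}{32 \left(-216\right)} = \frac{3 \frac{1}{-6 + 32 + 2048} \left(15 - 32 - 2048\right)}{-6912} = 3 \cdot \frac{1}{2074} \left(-2065\right) \left(- \frac{1}{6912}\right) = \left(- \frac{6195}{2074}\right) \left(- \frac{1}{6912}\right) = \frac{2065}{4778496}$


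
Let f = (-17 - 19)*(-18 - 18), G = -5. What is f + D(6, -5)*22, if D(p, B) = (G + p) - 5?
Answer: 1208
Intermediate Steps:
f = 1296 (f = -36*(-36) = 1296)
D(p, B) = -10 + p (D(p, B) = (-5 + p) - 5 = -10 + p)
f + D(6, -5)*22 = 1296 + (-10 + 6)*22 = 1296 - 4*22 = 1296 - 88 = 1208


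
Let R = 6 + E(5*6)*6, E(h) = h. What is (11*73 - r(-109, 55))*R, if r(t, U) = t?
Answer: 169632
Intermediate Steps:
R = 186 (R = 6 + (5*6)*6 = 6 + 30*6 = 6 + 180 = 186)
(11*73 - r(-109, 55))*R = (11*73 - 1*(-109))*186 = (803 + 109)*186 = 912*186 = 169632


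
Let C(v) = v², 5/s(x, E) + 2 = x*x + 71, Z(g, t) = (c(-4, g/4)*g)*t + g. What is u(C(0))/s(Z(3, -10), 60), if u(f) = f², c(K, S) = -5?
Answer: 0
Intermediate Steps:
Z(g, t) = g - 5*g*t (Z(g, t) = (-5*g)*t + g = -5*g*t + g = g - 5*g*t)
s(x, E) = 5/(69 + x²) (s(x, E) = 5/(-2 + (x*x + 71)) = 5/(-2 + (x² + 71)) = 5/(-2 + (71 + x²)) = 5/(69 + x²))
u(C(0))/s(Z(3, -10), 60) = (0²)²/((5/(69 + (3*(1 - 5*(-10)))²))) = 0²/((5/(69 + (3*(1 + 50))²))) = 0/((5/(69 + (3*51)²))) = 0/((5/(69 + 153²))) = 0/((5/(69 + 23409))) = 0/((5/23478)) = 0/((5*(1/23478))) = 0/(5/23478) = 0*(23478/5) = 0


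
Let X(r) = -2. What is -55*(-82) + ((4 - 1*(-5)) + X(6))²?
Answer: 4559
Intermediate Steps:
-55*(-82) + ((4 - 1*(-5)) + X(6))² = -55*(-82) + ((4 - 1*(-5)) - 2)² = 4510 + ((4 + 5) - 2)² = 4510 + (9 - 2)² = 4510 + 7² = 4510 + 49 = 4559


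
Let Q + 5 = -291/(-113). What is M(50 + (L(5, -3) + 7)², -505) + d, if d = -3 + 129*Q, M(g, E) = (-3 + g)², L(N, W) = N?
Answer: 4086668/113 ≈ 36165.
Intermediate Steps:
Q = -274/113 (Q = -5 - 291/(-113) = -5 - 291*(-1)/113 = -5 - 1*(-291/113) = -5 + 291/113 = -274/113 ≈ -2.4248)
d = -35685/113 (d = -3 + 129*(-274/113) = -3 - 35346/113 = -35685/113 ≈ -315.80)
M(50 + (L(5, -3) + 7)², -505) + d = (-3 + (50 + (5 + 7)²))² - 35685/113 = (-3 + (50 + 12²))² - 35685/113 = (-3 + (50 + 144))² - 35685/113 = (-3 + 194)² - 35685/113 = 191² - 35685/113 = 36481 - 35685/113 = 4086668/113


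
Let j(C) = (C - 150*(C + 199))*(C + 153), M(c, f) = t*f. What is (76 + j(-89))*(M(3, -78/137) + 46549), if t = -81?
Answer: -6776884180220/137 ≈ -4.9466e+10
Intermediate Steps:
M(c, f) = -81*f
j(C) = (-29850 - 149*C)*(153 + C) (j(C) = (C - 150*(199 + C))*(153 + C) = (C + (-29850 - 150*C))*(153 + C) = (-29850 - 149*C)*(153 + C))
(76 + j(-89))*(M(3, -78/137) + 46549) = (76 + (-4567050 - 52647*(-89) - 149*(-89)²))*(-(-6318)/137 + 46549) = (76 + (-4567050 + 4685583 - 149*7921))*(-(-6318)/137 + 46549) = (76 + (-4567050 + 4685583 - 1180229))*(-81*(-78/137) + 46549) = (76 - 1061696)*(6318/137 + 46549) = -1061620*6383531/137 = -6776884180220/137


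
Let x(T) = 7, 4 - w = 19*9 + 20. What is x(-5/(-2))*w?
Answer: -1309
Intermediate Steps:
w = -187 (w = 4 - (19*9 + 20) = 4 - (171 + 20) = 4 - 1*191 = 4 - 191 = -187)
x(-5/(-2))*w = 7*(-187) = -1309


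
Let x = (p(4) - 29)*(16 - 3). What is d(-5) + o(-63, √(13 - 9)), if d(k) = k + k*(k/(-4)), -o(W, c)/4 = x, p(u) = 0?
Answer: 5987/4 ≈ 1496.8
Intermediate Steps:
x = -377 (x = (0 - 29)*(16 - 3) = -29*13 = -377)
o(W, c) = 1508 (o(W, c) = -4*(-377) = 1508)
d(k) = k - k²/4 (d(k) = k + k*(k*(-¼)) = k + k*(-k/4) = k - k²/4)
d(-5) + o(-63, √(13 - 9)) = (¼)*(-5)*(4 - 1*(-5)) + 1508 = (¼)*(-5)*(4 + 5) + 1508 = (¼)*(-5)*9 + 1508 = -45/4 + 1508 = 5987/4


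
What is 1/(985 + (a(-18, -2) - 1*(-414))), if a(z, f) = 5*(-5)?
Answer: 1/1374 ≈ 0.00072780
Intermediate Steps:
a(z, f) = -25
1/(985 + (a(-18, -2) - 1*(-414))) = 1/(985 + (-25 - 1*(-414))) = 1/(985 + (-25 + 414)) = 1/(985 + 389) = 1/1374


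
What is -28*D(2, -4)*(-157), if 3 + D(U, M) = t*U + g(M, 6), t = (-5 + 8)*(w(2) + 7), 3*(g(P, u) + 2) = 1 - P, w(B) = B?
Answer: 668192/3 ≈ 2.2273e+5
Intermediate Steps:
g(P, u) = -5/3 - P/3 (g(P, u) = -2 + (1 - P)/3 = -2 + (1/3 - P/3) = -5/3 - P/3)
t = 27 (t = (-5 + 8)*(2 + 7) = 3*9 = 27)
D(U, M) = -14/3 + 27*U - M/3 (D(U, M) = -3 + (27*U + (-5/3 - M/3)) = -3 + (-5/3 + 27*U - M/3) = -14/3 + 27*U - M/3)
-28*D(2, -4)*(-157) = -28*(-14/3 + 27*2 - 1/3*(-4))*(-157) = -28*(-14/3 + 54 + 4/3)*(-157) = -28*152/3*(-157) = -4256/3*(-157) = 668192/3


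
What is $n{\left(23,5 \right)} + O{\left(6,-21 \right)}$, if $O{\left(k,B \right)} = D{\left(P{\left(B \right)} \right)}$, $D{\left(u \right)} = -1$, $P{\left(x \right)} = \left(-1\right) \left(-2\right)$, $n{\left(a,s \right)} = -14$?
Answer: $-15$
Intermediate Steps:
$P{\left(x \right)} = 2$
$O{\left(k,B \right)} = -1$
$n{\left(23,5 \right)} + O{\left(6,-21 \right)} = -14 - 1 = -15$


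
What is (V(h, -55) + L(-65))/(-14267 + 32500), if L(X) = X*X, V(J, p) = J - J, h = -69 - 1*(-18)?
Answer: 4225/18233 ≈ 0.23172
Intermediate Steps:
h = -51 (h = -69 + 18 = -51)
V(J, p) = 0
L(X) = X²
(V(h, -55) + L(-65))/(-14267 + 32500) = (0 + (-65)²)/(-14267 + 32500) = (0 + 4225)/18233 = 4225*(1/18233) = 4225/18233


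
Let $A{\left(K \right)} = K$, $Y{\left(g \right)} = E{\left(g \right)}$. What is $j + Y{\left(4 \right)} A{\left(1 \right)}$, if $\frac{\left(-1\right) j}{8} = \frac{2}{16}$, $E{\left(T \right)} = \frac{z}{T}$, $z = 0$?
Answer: $-1$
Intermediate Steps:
$E{\left(T \right)} = 0$ ($E{\left(T \right)} = \frac{0}{T} = 0$)
$j = -1$ ($j = - 8 \cdot \frac{2}{16} = - 8 \cdot 2 \cdot \frac{1}{16} = \left(-8\right) \frac{1}{8} = -1$)
$Y{\left(g \right)} = 0$
$j + Y{\left(4 \right)} A{\left(1 \right)} = -1 + 0 \cdot 1 = -1 + 0 = -1$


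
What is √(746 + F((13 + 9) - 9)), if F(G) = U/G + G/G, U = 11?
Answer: √126386/13 ≈ 27.347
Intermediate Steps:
F(G) = 1 + 11/G (F(G) = 11/G + G/G = 11/G + 1 = 1 + 11/G)
√(746 + F((13 + 9) - 9)) = √(746 + (11 + ((13 + 9) - 9))/((13 + 9) - 9)) = √(746 + (11 + (22 - 9))/(22 - 9)) = √(746 + (11 + 13)/13) = √(746 + (1/13)*24) = √(746 + 24/13) = √(9722/13) = √126386/13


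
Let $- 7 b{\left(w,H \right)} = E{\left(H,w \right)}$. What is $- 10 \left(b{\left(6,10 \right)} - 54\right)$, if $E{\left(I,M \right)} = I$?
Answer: $\frac{3880}{7} \approx 554.29$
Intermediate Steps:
$b{\left(w,H \right)} = - \frac{H}{7}$
$- 10 \left(b{\left(6,10 \right)} - 54\right) = - 10 \left(\left(- \frac{1}{7}\right) 10 - 54\right) = - 10 \left(- \frac{10}{7} - 54\right) = \left(-10\right) \left(- \frac{388}{7}\right) = \frac{3880}{7}$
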